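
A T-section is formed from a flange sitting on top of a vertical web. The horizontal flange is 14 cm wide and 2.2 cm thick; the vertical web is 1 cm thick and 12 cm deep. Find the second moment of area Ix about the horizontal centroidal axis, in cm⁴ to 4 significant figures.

Ix ≈ 591.7 cm⁴

Decompose the section into non-overlapping parts with the origin at the bottom-left of its bounding rectangle.
Flange: 14 × 2.2, A = 30.8 cm², y = 13.1 cm, Ī = 12.4227 cm⁴.
Web: 1 × 12, A = 12 cm², y = 6 cm, Ī = 144 cm⁴.
Centroid: ȳ = ΣA·y / ΣA = 11.1093 cm.
Transfer each piece to the horizontal centroidal axis using Ī + A·d² with d = y − 11.1093:
  flange: d = 1.99065 cm → contributes +134.474 cm⁴
  web: d = -5.10935 cm → contributes +457.265 cm⁴
Total I = 591.739 cm⁴.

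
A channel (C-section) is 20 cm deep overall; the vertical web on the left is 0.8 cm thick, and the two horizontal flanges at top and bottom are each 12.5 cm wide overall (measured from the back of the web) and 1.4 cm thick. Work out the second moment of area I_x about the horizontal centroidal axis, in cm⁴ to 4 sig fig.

Split into non-overlapping primitives; take the origin at the lower-left of the bounding box.
Web: 0.8 × 20, A = 16 cm², y = 10 cm, Ī = 533.333 cm⁴.
Top flange (beyond web): 11.7 × 1.4, A = 16.38 cm², y = 19.3 cm, Ī = 2.6754 cm⁴.
Bottom flange (beyond web): 11.7 × 1.4, A = 16.38 cm², y = 0.7 cm, Ī = 2.6754 cm⁴.
By symmetry the centroid is at mid-height, ȳ = 10 cm.
Transfer each piece to the horizontal centroidal axis using Ī + A·d² with d = y − 10:
  web: d = 0 cm → contributes +533.333 cm⁴
  top flange (beyond web): d = 9.3 cm → contributes +1419.38 cm⁴
  bottom flange (beyond web): d = -9.3 cm → contributes +1419.38 cm⁴
Total I = 3372.1 cm⁴.

I_x ≈ 3372 cm⁴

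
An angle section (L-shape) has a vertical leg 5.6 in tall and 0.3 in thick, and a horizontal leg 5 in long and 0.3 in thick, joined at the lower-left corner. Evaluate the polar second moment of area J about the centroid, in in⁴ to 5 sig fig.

Decompose the section into non-overlapping parts with the origin at the bottom-left of its bounding rectangle.
Vertical leg: 0.3 × 5.6, A = 1.68 in², y = 2.8 in, Ī = 4.3904 in⁴.
Horizontal leg (remainder): 4.7 × 0.3, A = 1.41 in², y = 0.15 in, Ī = 0.010575 in⁴.
Centroid: ȳ = ΣA·y / ΣA = 1.590777 in.
Transfer each piece to the centroidal x-axis using Ī + A·d² with d = y − 1.590777:
  vertical leg: d = 1.209223 in → contributes +6.846931 in⁴
  horizontal leg (remainder): d = -1.440777 in → contributes +2.937506 in⁴
Total I = 9.784437 in⁴.
For the y-axis: x̄ = 1.290777 in.
Repeating about the centroidal y-axis gives I_y = 7.399437 in⁴.
Polar second moment: J = I_x + I_y = 17.18387 in⁴.

J ≈ 17.184 in⁴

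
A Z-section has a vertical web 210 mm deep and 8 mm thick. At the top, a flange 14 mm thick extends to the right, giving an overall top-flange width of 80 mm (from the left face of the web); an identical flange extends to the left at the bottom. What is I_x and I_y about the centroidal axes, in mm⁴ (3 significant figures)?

Break the section into simple shapes (no overlaps), measuring from the bottom-left corner of the bounding box.
Web: 8 × 210, A = 1 680 mm², y = 105 mm, Ī = 6 174 000 mm⁴.
Top flange (beyond web): 72 × 14, A = 1 008 mm², y = 203 mm, Ī = 16 464 mm⁴.
Bottom flange (beyond web): 72 × 14, A = 1 008 mm², y = 7 mm, Ī = 16 464 mm⁴.
Centroid: ȳ = ΣA·y / ΣA = 105 mm.
Transfer each piece to the centroidal x-axis using Ī + A·d² with d = y − 105:
  web: d = 0 mm → contributes +6 174 000 mm⁴
  top flange (beyond web): d = 98 mm → contributes +9 697 296 mm⁴
  bottom flange (beyond web): d = -98 mm → contributes +9 697 296 mm⁴
Total I = 25 568 592 mm⁴.
For the y-axis: x̄ = 76 mm.
Repeating about the centroidal y-axis gives I_y = 4 105 472 mm⁴.

I_x ≈ 2.56 × 10⁷ mm⁴, I_y ≈ 4.11 × 10⁶ mm⁴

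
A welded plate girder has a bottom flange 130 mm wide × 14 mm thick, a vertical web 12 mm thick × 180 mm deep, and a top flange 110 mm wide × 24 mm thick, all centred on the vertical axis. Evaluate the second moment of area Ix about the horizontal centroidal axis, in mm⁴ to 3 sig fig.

Decompose the section into non-overlapping parts with the origin at the bottom-left of its bounding rectangle.
Bottom plate: 130 × 14, A = 1 820 mm², y = 7 mm, Ī = 29 727 mm⁴.
Web plate: 12 × 180, A = 2 160 mm², y = 104 mm, Ī = 5 832 000 mm⁴.
Top plate: 110 × 24, A = 2 640 mm², y = 206 mm, Ī = 126 720 mm⁴.
Centroid: ȳ = ΣA·y / ΣA = 118.01 mm.
Transfer each piece to the horizontal centroidal axis using Ī + A·d² with d = y − 118.01:
  bottom plate: d = -111.01 mm → contributes +22 457 609 mm⁴
  web plate: d = -14.009 mm → contributes +6 255 908 mm⁴
  top plate: d = 87.991 mm → contributes +20 566 669 mm⁴
Total I = 49 280 186 mm⁴.

Ix ≈ 4.93 × 10⁷ mm⁴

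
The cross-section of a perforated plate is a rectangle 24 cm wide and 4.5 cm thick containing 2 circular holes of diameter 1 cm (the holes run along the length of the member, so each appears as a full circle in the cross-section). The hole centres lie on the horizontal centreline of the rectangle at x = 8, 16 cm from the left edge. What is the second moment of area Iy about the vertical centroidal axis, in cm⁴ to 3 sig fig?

Split into non-overlapping primitives; take the origin at the lower-left of the bounding box.
Plate: 24 × 4.5, A = 108 cm², x = 12 cm, Ī = 5 184 cm⁴.
Hole 1 (subtracted): ⌀1, A = 0.7854 cm², x = 8 cm, Ī = 0.049087 cm⁴.
Hole 2 (subtracted): ⌀1, A = 0.7854 cm², x = 16 cm, Ī = 0.049087 cm⁴.
By symmetry the centroid is at mid-width, x̄ = 12 cm.
Transfer each piece to the vertical centroidal axis using Ī + A·d² with d = x − 12:
  plate: d = 0 cm → contributes +5 184 cm⁴
  hole 1: d = -4 cm → contributes −12.615 cm⁴
  hole 2: d = 4 cm → contributes −12.615 cm⁴
Total I = 5158.8 cm⁴.

Iy ≈ 5160 cm⁴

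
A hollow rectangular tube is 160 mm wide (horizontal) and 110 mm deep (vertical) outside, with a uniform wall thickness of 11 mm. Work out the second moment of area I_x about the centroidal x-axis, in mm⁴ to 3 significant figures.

Treat the section as a set of non-overlapping primitives; coordinates are from the bounding-box lower-left.
Outer rectangle: 160 × 110, A = 17 600 mm², y = 55 mm, Ī = 17 746 667 mm⁴.
Inner void (subtracted): 138 × 88, A = 12 144 mm², y = 55 mm, Ī = 7 836 928 mm⁴.
By symmetry the centroid is at mid-height, ȳ = 55 mm.
All pieces are centred on the centroidal x-axis, so I = ΣĪ (holes subtracted) = 9 909 739 mm⁴.

I_x ≈ 9.91 × 10⁶ mm⁴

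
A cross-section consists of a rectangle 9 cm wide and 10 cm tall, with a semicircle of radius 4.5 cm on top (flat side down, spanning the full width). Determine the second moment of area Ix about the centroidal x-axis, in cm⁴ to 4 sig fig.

Ix ≈ 1917 cm⁴

Decompose the section into non-overlapping parts with the origin at the bottom-left of its bounding rectangle.
Rectangular body: 9 × 10, A = 90 cm², y = 5 cm, Ī = 750 cm⁴.
Semicircular cap: semicircle r = 4.5, A = 31.8086 cm², y = 11.9099 cm, Ī = 45.0072 cm⁴.
Centroid: ȳ = ΣA·y / ΣA = 6.80441 cm.
Transfer each piece to the centroidal x-axis using Ī + A·d² with d = y − 6.80441:
  rectangular body: d = -1.80441 cm → contributes +1043.03 cm⁴
  semicircular cap: d = 5.10545 cm → contributes +874.117 cm⁴
Total I = 1917.15 cm⁴.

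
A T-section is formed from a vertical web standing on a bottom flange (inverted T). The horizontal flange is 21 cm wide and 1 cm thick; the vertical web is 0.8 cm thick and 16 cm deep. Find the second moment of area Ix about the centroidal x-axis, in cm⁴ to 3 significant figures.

Ix ≈ 849 cm⁴

Break the section into simple shapes (no overlaps), measuring from the bottom-left corner of the bounding box.
Flange: 21 × 1, A = 21 cm², y = 0.5 cm, Ī = 1.75 cm⁴.
Web: 0.8 × 16, A = 12.8 cm², y = 9 cm, Ī = 273.07 cm⁴.
Centroid: ȳ = ΣA·y / ΣA = 3.7189 cm.
Transfer each piece to the centroidal x-axis using Ī + A·d² with d = y − 3.7189:
  flange: d = -3.2189 cm → contributes +219.34 cm⁴
  web: d = 5.2811 cm → contributes +630.05 cm⁴
Total I = 849.4 cm⁴.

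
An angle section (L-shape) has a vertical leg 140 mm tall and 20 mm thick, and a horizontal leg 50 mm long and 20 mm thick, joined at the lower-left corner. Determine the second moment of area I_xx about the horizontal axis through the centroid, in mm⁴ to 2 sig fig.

I_xx ≈ 6.4 × 10⁶ mm⁴

Treat the section as a set of non-overlapping primitives; coordinates are from the bounding-box lower-left.
Vertical leg: 20 × 140, A = 2 800 mm², y = 70 mm, Ī = 4 573 333 mm⁴.
Horizontal leg (remainder): 30 × 20, A = 600 mm², y = 10 mm, Ī = 20 000 mm⁴.
Centroid: ȳ = ΣA·y / ΣA = 59.41 mm.
Transfer each piece to the horizontal axis through the centroid using Ī + A·d² with d = y − 59.41:
  vertical leg: d = 10.59 mm → contributes +4 887 243 mm⁴
  horizontal leg (remainder): d = -49.41 mm → contributes +1 484 913 mm⁴
Total I = 6 372 157 mm⁴.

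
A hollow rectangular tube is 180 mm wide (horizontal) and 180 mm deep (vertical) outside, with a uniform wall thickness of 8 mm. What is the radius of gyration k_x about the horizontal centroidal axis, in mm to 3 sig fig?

Split into non-overlapping primitives; take the origin at the lower-left of the bounding box.
Outer rectangle: 180 × 180, A = 32 400 mm², y = 90 mm, Ī = 87 480 000 mm⁴.
Inner void (subtracted): 164 × 164, A = 26 896 mm², y = 90 mm, Ī = 60 282 901 mm⁴.
By symmetry the centroid is at mid-height, ȳ = 90 mm.
All pieces are centred on the horizontal centroidal axis, so I = ΣĪ (holes subtracted) = 27 197 099 mm⁴.
Radius of gyration: k = √(I/A) = √(27 197 099 / 5 504) = 70.295 mm.

k_x ≈ 70.3 mm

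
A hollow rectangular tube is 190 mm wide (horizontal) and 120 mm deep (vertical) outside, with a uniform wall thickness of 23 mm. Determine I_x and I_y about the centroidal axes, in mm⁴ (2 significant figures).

I_x ≈ 2.2 × 10⁷ mm⁴, I_y ≈ 5.0 × 10⁷ mm⁴

Treat the section as a set of non-overlapping primitives; coordinates are from the bounding-box lower-left.
Outer rectangle: 190 × 120, A = 22 800 mm², y = 60 mm, Ī = 27 360 000 mm⁴.
Inner void (subtracted): 144 × 74, A = 10 656 mm², y = 60 mm, Ī = 4 862 688 mm⁴.
By symmetry the centroid is at mid-height, ȳ = 60 mm.
All pieces are centred on the centroidal x-axis, so I = ΣĪ (holes subtracted) = 22 497 312 mm⁴.
Repeating about the centroidal y-axis gives I_y = 50 176 432 mm⁴.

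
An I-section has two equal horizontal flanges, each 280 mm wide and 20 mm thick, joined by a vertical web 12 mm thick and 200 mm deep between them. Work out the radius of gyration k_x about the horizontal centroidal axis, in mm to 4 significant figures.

Split into non-overlapping primitives; take the origin at the lower-left of the bounding box.
Bottom flange: 280 × 20, A = 5 600 mm², y = 10 mm, Ī = 186 667 mm⁴.
Web: 12 × 200, A = 2 400 mm², y = 120 mm, Ī = 8 000 000 mm⁴.
Top flange: 280 × 20, A = 5 600 mm², y = 230 mm, Ī = 186 667 mm⁴.
By symmetry the centroid is at mid-height, ȳ = 120 mm.
Transfer each piece to the horizontal centroidal axis using Ī + A·d² with d = y − 120:
  bottom flange: d = -110 mm → contributes +67 946 667 mm⁴
  web: d = 0 mm → contributes +8 000 000 mm⁴
  top flange: d = 110 mm → contributes +67 946 667 mm⁴
Total I = 143 893 333 mm⁴.
Radius of gyration: k = √(I/A) = √(143 893 333 / 13 600) = 102.861 mm.

k_x ≈ 102.9 mm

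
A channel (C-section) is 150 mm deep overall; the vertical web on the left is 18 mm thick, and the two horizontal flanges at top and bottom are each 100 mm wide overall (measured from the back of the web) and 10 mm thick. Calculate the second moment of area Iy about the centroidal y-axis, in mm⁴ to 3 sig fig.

Treat the section as a set of non-overlapping primitives; coordinates are from the bounding-box lower-left.
Web: 18 × 150, A = 2 700 mm², x = 9 mm, Ī = 72 900 mm⁴.
Top flange (beyond web): 82 × 10, A = 820 mm², x = 59 mm, Ī = 459 473 mm⁴.
Bottom flange (beyond web): 82 × 10, A = 820 mm², x = 59 mm, Ī = 459 473 mm⁴.
Centroid: x̄ = ΣA·x / ΣA = 27.894 mm.
Transfer each piece to the centroidal y-axis using Ī + A·d² with d = x − 27.894:
  web: d = -18.894 mm → contributes +1 036 756 mm⁴
  top flange (beyond web): d = 31.106 mm → contributes +1 252 891 mm⁴
  bottom flange (beyond web): d = 31.106 mm → contributes +1 252 891 mm⁴
Total I = 3 542 538 mm⁴.

Iy ≈ 3.54 × 10⁶ mm⁴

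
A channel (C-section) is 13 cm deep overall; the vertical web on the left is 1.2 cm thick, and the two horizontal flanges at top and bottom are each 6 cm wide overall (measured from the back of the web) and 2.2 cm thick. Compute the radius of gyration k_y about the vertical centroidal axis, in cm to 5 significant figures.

Break the section into simple shapes (no overlaps), measuring from the bottom-left corner of the bounding box.
Web: 1.2 × 13, A = 15.6 cm², x = 0.6 cm, Ī = 1.872 cm⁴.
Top flange (beyond web): 4.8 × 2.2, A = 10.56 cm², x = 3.6 cm, Ī = 20.2752 cm⁴.
Bottom flange (beyond web): 4.8 × 2.2, A = 10.56 cm², x = 3.6 cm, Ī = 20.2752 cm⁴.
Centroid: x̄ = ΣA·x / ΣA = 2.32549 cm.
Transfer each piece to the vertical centroidal axis using Ī + A·d² with d = x − 2.32549:
  web: d = -1.72549 cm → contributes +48.31814 cm⁴
  top flange (beyond web): d = 1.27451 cm → contributes +37.4286 cm⁴
  bottom flange (beyond web): d = 1.27451 cm → contributes +37.4286 cm⁴
Total I = 123.1753 cm⁴.
Radius of gyration: k = √(I/A) = √(123.1753 / 36.72) = 1.831515 cm.

k_y ≈ 1.8315 cm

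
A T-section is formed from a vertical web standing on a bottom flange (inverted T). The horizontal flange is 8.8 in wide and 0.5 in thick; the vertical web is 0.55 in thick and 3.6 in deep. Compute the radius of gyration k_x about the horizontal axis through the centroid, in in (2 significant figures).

k_x ≈ 1.1 in

Decompose the section into non-overlapping parts with the origin at the bottom-left of its bounding rectangle.
Flange: 8.8 × 0.5, A = 4.4 in², y = 0.25 in, Ī = 0.09167 in⁴.
Web: 0.55 × 3.6, A = 1.98 in², y = 2.3 in, Ī = 2.138 in⁴.
Centroid: ȳ = ΣA·y / ΣA = 0.8862 in.
Transfer each piece to the horizontal axis through the centroid using Ī + A·d² with d = y − 0.8862:
  flange: d = -0.6362 in → contributes +1.873 in⁴
  web: d = 1.414 in → contributes +6.096 in⁴
Total I = 7.969 in⁴.
Radius of gyration: k = √(I/A) = √(7.969 / 6.38) = 1.118 in.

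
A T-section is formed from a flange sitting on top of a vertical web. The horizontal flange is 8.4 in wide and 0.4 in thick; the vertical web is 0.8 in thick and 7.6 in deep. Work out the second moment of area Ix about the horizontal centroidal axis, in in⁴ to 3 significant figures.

Split into non-overlapping primitives; take the origin at the lower-left of the bounding box.
Flange: 8.4 × 0.4, A = 3.36 in², y = 7.8 in, Ī = 0.0448 in⁴.
Web: 0.8 × 7.6, A = 6.08 in², y = 3.8 in, Ī = 29.265 in⁴.
Centroid: ȳ = ΣA·y / ΣA = 5.2237 in.
Transfer each piece to the horizontal centroidal axis using Ī + A·d² with d = y − 5.2237:
  flange: d = 2.5763 in → contributes +22.346 in⁴
  web: d = -1.4237 in → contributes +41.589 in⁴
Total I = 63.935 in⁴.

Ix ≈ 63.9 in⁴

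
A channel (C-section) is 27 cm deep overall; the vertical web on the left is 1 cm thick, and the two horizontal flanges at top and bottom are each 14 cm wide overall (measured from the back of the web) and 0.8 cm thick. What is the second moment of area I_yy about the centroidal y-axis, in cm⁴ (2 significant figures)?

Treat the section as a set of non-overlapping primitives; coordinates are from the bounding-box lower-left.
Web: 1 × 27, A = 27 cm², x = 0.5 cm, Ī = 2.25 cm⁴.
Top flange (beyond web): 13 × 0.8, A = 10.4 cm², x = 7.5 cm, Ī = 146.5 cm⁴.
Bottom flange (beyond web): 13 × 0.8, A = 10.4 cm², x = 7.5 cm, Ī = 146.5 cm⁴.
Centroid: x̄ = ΣA·x / ΣA = 3.546 cm.
Transfer each piece to the centroidal y-axis using Ī + A·d² with d = x − 3.546:
  web: d = -3.046 cm → contributes +252.8 cm⁴
  top flange (beyond web): d = 3.954 cm → contributes +309.1 cm⁴
  bottom flange (beyond web): d = 3.954 cm → contributes +309.1 cm⁴
Total I = 870.9 cm⁴.

I_yy ≈ 870 cm⁴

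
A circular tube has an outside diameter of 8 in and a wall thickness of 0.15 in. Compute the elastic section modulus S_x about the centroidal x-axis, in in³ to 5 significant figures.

S_x ≈ 7.1262 in³

Split into non-overlapping primitives; take the origin at the lower-left of the bounding box.
Outer circle: ⌀8, A = 50.26548 in², y = 4 in, Ī = 201.0619 in⁴.
Bore (subtracted): ⌀7.7, A = 46.56626 in², y = 4 in, Ī = 172.5571 in⁴.
By symmetry the centroid is at mid-height, ȳ = 4 in.
All pieces are centred on the centroidal x-axis, so I = ΣĪ (holes subtracted) = 28.50484 in⁴.
Extreme fibre distance c = 4 in; S = I/c = 7.126211 in³.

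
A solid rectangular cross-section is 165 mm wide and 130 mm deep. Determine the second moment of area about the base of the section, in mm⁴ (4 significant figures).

The section: 165 × 130, A = 21 450 mm², y = 65 mm, Ī = 30 208 750 mm⁴.
Transfer it to the base of the section using Ī + A·d² with d = y − 0:
  the section: d = 65 mm → contributes +120 835 000 mm⁴
Total I = 120 835 000 mm⁴.

I_base ≈ 1.208 × 10⁸ mm⁴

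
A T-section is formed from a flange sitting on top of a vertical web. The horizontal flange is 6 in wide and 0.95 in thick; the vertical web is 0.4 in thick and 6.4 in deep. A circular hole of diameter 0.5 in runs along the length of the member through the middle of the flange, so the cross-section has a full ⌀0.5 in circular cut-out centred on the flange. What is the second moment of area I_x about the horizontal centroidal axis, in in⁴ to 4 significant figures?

I_x ≈ 32.76 in⁴

Decompose the section into non-overlapping parts with the origin at the bottom-left of its bounding rectangle.
Flange: 6 × 0.95, A = 5.7 in², y = 6.875 in, Ī = 0.428688 in⁴.
Web: 0.4 × 6.4, A = 2.56 in², y = 3.2 in, Ī = 8.73813 in⁴.
Hole (subtracted): ⌀0.5, A = 0.19635 in², y = 6.875 in, Ī = 0.00306796 in⁴.
Centroid: ȳ = ΣA·y / ΣA = 5.70828 in.
Transfer each piece to the horizontal centroidal axis using Ī + A·d² with d = y − 5.70828:
  flange: d = 1.16672 in → contributes +8.18769 in⁴
  web: d = -2.50828 in → contributes +24.8443 in⁴
  hole: d = 1.16672 in → contributes −0.270345 in⁴
Total I = 32.7617 in⁴.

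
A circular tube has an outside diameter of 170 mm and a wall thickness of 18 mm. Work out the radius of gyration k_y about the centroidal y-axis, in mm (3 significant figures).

Decompose the section into non-overlapping parts with the origin at the bottom-left of its bounding rectangle.
Outer circle: ⌀170, A = 22 698 mm², x = 85 mm, Ī = 40 998 275 mm⁴.
Bore (subtracted): ⌀134, A = 14 103 mm², x = 85 mm, Ī = 15 826 653 mm⁴.
By symmetry the centroid is at mid-width, x̄ = 85 mm.
All pieces are centred on the centroidal y-axis, so I = ΣĪ (holes subtracted) = 25 171 622 mm⁴.
Radius of gyration: k = √(I/A) = √(25 171 622 / 8595.4) = 54.116 mm.

k_y ≈ 54.1 mm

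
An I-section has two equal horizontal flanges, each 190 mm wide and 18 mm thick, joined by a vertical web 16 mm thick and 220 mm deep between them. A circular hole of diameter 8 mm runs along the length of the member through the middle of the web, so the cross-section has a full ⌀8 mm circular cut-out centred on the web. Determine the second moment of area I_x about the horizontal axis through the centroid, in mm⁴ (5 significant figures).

I_x ≈ 1.1124 × 10⁸ mm⁴

Split into non-overlapping primitives; take the origin at the lower-left of the bounding box.
Bottom flange: 190 × 18, A = 3 420 mm², y = 9 mm, Ī = 92 340 mm⁴.
Web: 16 × 220, A = 3 520 mm², y = 128 mm, Ī = 14 197 333 mm⁴.
Top flange: 190 × 18, A = 3 420 mm², y = 247 mm, Ī = 92 340 mm⁴.
Hole (subtracted): ⌀8, A = 50.26548 mm², y = 128 mm, Ī = 201.0619 mm⁴.
By symmetry the centroid is at mid-height, ȳ = 128 mm.
Transfer each piece to the horizontal axis through the centroid using Ī + A·d² with d = y − 128:
  bottom flange: d = -119 mm → contributes +48 522 960 mm⁴
  web: d = 0 mm → contributes +14 197 333 mm⁴
  top flange: d = 119 mm → contributes +48 522 960 mm⁴
  hole: d = 0 mm → contributes −201.0619 mm⁴
Total I = 111 243 052 mm⁴.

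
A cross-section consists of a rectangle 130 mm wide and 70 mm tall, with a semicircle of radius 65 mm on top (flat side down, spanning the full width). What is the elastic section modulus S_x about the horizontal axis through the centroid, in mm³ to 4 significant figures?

S_x ≈ 2.813 × 10⁵ mm³

Break the section into simple shapes (no overlaps), measuring from the bottom-left corner of the bounding box.
Rectangular body: 130 × 70, A = 9 100 mm², y = 35 mm, Ī = 3 715 833 mm⁴.
Semicircular cap: semicircle r = 65, A = 6636.61 mm², y = 97.5869 mm, Ī = 1 959 230 mm⁴.
Centroid: ȳ = ΣA·y / ΣA = 61.3948 mm.
Transfer each piece to the horizontal axis through the centroid using Ī + A·d² with d = y − 61.3948:
  rectangular body: d = -26.3948 mm → contributes +10 055 673 mm⁴
  semicircular cap: d = 36.1921 mm → contributes +10 652 298 mm⁴
Total I = 20 707 970 mm⁴.
Extreme fibre distance c = 73.6052 mm; S = I/c = 281 338 mm³.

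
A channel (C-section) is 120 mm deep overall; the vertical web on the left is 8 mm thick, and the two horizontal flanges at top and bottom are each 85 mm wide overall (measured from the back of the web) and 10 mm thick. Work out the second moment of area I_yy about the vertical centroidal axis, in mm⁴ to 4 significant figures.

Split into non-overlapping primitives; take the origin at the lower-left of the bounding box.
Web: 8 × 120, A = 960 mm², x = 4 mm, Ī = 5 120 mm⁴.
Top flange (beyond web): 77 × 10, A = 770 mm², x = 46.5 mm, Ī = 380 444 mm⁴.
Bottom flange (beyond web): 77 × 10, A = 770 mm², x = 46.5 mm, Ī = 380 444 mm⁴.
Centroid: x̄ = ΣA·x / ΣA = 30.18 mm.
Transfer each piece to the vertical centroidal axis using Ī + A·d² with d = x − 30.18:
  web: d = -26.18 mm → contributes +663 097 mm⁴
  top flange (beyond web): d = 16.32 mm → contributes +585 528 mm⁴
  bottom flange (beyond web): d = 16.32 mm → contributes +585 528 mm⁴
Total I = 1 834 152 mm⁴.

I_yy ≈ 1.834 × 10⁶ mm⁴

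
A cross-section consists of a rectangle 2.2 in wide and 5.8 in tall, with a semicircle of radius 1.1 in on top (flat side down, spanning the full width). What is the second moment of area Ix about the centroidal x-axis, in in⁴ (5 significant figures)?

Treat the section as a set of non-overlapping primitives; coordinates are from the bounding-box lower-left.
Rectangular body: 2.2 × 5.8, A = 12.76 in², y = 2.9 in, Ī = 35.77053 in⁴.
Semicircular cap: semicircle r = 1.1, A = 1.900664 in², y = 6.266854 in, Ī = 0.1606952 in⁴.
Centroid: ȳ = ΣA·y / ΣA = 3.336492 in.
Transfer each piece to the centroidal x-axis using Ī + A·d² with d = y − 3.336492:
  rectangular body: d = -0.4364917 in → contributes +38.20163 in⁴
  semicircular cap: d = 2.930363 in → contributes +16.48174 in⁴
Total I = 54.68338 in⁴.

Ix ≈ 54.683 in⁴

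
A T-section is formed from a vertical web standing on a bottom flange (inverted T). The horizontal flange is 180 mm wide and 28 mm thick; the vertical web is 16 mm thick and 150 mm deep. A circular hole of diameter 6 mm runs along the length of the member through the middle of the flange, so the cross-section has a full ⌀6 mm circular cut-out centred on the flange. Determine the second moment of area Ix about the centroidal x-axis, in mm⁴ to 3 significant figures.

Ix ≈ 1.77 × 10⁷ mm⁴

Treat the section as a set of non-overlapping primitives; coordinates are from the bounding-box lower-left.
Flange: 180 × 28, A = 5 040 mm², y = 14 mm, Ī = 329 280 mm⁴.
Web: 16 × 150, A = 2 400 mm², y = 103 mm, Ī = 4 500 000 mm⁴.
Hole (subtracted): ⌀6, A = 28.274 mm², y = 14 mm, Ī = 63.617 mm⁴.
Centroid: ȳ = ΣA·y / ΣA = 42.819 mm.
Transfer each piece to the centroidal x-axis using Ī + A·d² with d = y − 42.819:
  flange: d = -28.819 mm → contributes +4 515 233 mm⁴
  web: d = 60.181 mm → contributes +13 192 149 mm⁴
  hole: d = -28.819 mm → contributes −23 547 mm⁴
Total I = 17 683 835 mm⁴.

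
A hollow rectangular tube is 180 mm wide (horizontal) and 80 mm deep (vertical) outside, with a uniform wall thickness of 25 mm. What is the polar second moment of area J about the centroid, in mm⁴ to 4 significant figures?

J ≈ 4.078 × 10⁷ mm⁴

Break the section into simple shapes (no overlaps), measuring from the bottom-left corner of the bounding box.
Outer rectangle: 180 × 80, A = 14 400 mm², y = 40 mm, Ī = 7 680 000 mm⁴.
Inner void (subtracted): 130 × 30, A = 3 900 mm², y = 40 mm, Ī = 292 500 mm⁴.
By symmetry the centroid is at mid-height, ȳ = 40 mm.
All pieces are centred on the centroidal x-axis, so I = ΣĪ (holes subtracted) = 7 387 500 mm⁴.
Repeating about the centroidal y-axis gives I_y = 33 387 500 mm⁴.
Polar second moment: J = I_x + I_y = 40 775 000 mm⁴.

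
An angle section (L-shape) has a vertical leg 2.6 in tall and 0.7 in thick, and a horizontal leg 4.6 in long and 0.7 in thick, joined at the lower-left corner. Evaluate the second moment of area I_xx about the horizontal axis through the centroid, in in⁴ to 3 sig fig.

I_xx ≈ 2.12 in⁴

Split into non-overlapping primitives; take the origin at the lower-left of the bounding box.
Vertical leg: 0.7 × 2.6, A = 1.82 in², y = 1.3 in, Ī = 1.0253 in⁴.
Horizontal leg (remainder): 3.9 × 0.7, A = 2.73 in², y = 0.35 in, Ī = 0.11148 in⁴.
Centroid: ȳ = ΣA·y / ΣA = 0.73 in.
Transfer each piece to the horizontal axis through the centroid using Ī + A·d² with d = y − 0.73:
  vertical leg: d = 0.57 in → contributes +1.6166 in⁴
  horizontal leg (remainder): d = -0.38 in → contributes +0.50569 in⁴
Total I = 2.1223 in⁴.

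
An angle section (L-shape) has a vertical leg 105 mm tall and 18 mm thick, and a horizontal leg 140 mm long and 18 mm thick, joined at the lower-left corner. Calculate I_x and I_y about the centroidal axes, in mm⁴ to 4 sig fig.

Decompose the section into non-overlapping parts with the origin at the bottom-left of its bounding rectangle.
Vertical leg: 18 × 105, A = 1 890 mm², y = 52.5 mm, Ī = 1 736 438 mm⁴.
Horizontal leg (remainder): 122 × 18, A = 2 196 mm², y = 9 mm, Ī = 59 292 mm⁴.
Centroid: ȳ = ΣA·y / ΣA = 29.1211 mm.
Transfer each piece to the centroidal x-axis using Ī + A·d² with d = y − 29.1211:
  vertical leg: d = 23.3789 mm → contributes +2 769 456 mm⁴
  horizontal leg (remainder): d = -20.1211 mm → contributes +948 366 mm⁴
Total I = 3 717 822 mm⁴.
For the y-axis: x̄ = 46.6211 mm.
Repeating about the centroidal y-axis gives I_y = 7 752 080 mm⁴.

I_x ≈ 3.718 × 10⁶ mm⁴, I_y ≈ 7.752 × 10⁶ mm⁴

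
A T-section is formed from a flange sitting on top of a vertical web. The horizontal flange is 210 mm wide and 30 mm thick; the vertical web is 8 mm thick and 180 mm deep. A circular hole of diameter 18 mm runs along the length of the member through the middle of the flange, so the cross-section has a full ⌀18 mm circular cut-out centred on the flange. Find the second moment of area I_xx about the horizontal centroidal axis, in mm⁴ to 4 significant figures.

I_xx ≈ 1.718 × 10⁷ mm⁴

Split into non-overlapping primitives; take the origin at the lower-left of the bounding box.
Flange: 210 × 30, A = 6 300 mm², y = 195 mm, Ī = 472 500 mm⁴.
Web: 8 × 180, A = 1 440 mm², y = 90 mm, Ī = 3 888 000 mm⁴.
Hole (subtracted): ⌀18, A = 254.469 mm², y = 195 mm, Ī = 5 153 mm⁴.
Centroid: ȳ = ΣA·y / ΣA = 174.801 mm.
Transfer each piece to the horizontal centroidal axis using Ī + A·d² with d = y − 174.801:
  flange: d = 20.199 mm → contributes +3 042 889 mm⁴
  web: d = -84.801 mm → contributes +14 243 350 mm⁴
  hole: d = 20.199 mm → contributes −108 976 mm⁴
Total I = 17 177 263 mm⁴.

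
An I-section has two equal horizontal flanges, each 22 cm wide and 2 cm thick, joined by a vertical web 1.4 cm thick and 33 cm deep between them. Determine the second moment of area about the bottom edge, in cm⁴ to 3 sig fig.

Split into non-overlapping primitives; take the origin at the lower-left of the bounding box.
Bottom flange: 22 × 2, A = 44 cm², y = 1 cm, Ī = 14.667 cm⁴.
Web: 1.4 × 33, A = 46.2 cm², y = 18.5 cm, Ī = 4192.7 cm⁴.
Top flange: 22 × 2, A = 44 cm², y = 36 cm, Ī = 14.667 cm⁴.
Transfer each piece to the bottom edge using Ī + A·d² with d = y − 0:
  bottom flange: d = 1 cm → contributes +58.667 cm⁴
  web: d = 18.5 cm → contributes +20 005 cm⁴
  top flange: d = 36 cm → contributes +57 039 cm⁴
Total I = 77 102 cm⁴.

I_base ≈ 7.71 × 10⁴ cm⁴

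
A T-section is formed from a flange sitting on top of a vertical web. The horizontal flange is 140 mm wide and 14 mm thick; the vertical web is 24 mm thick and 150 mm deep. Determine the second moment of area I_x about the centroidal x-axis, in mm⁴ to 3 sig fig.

Treat the section as a set of non-overlapping primitives; coordinates are from the bounding-box lower-left.
Flange: 140 × 14, A = 1 960 mm², y = 157 mm, Ī = 32 013 mm⁴.
Web: 24 × 150, A = 3 600 mm², y = 75 mm, Ī = 6 750 000 mm⁴.
Centroid: ȳ = ΣA·y / ΣA = 103.91 mm.
Transfer each piece to the centroidal x-axis using Ī + A·d² with d = y − 103.91:
  flange: d = 53.094 mm → contributes +5 557 101 mm⁴
  web: d = -28.906 mm → contributes +9 758 103 mm⁴
Total I = 15 315 205 mm⁴.

I_x ≈ 1.53 × 10⁷ mm⁴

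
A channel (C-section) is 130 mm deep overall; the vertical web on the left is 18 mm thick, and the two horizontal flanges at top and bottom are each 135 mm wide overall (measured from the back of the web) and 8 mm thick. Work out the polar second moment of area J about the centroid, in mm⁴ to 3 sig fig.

J ≈ 1.72 × 10⁷ mm⁴

Decompose the section into non-overlapping parts with the origin at the bottom-left of its bounding rectangle.
Web: 18 × 130, A = 2 340 mm², y = 65 mm, Ī = 3 295 500 mm⁴.
Top flange (beyond web): 117 × 8, A = 936 mm², y = 126 mm, Ī = 4 992 mm⁴.
Bottom flange (beyond web): 117 × 8, A = 936 mm², y = 4 mm, Ī = 4 992 mm⁴.
By symmetry the centroid is at mid-height, ȳ = 65 mm.
Transfer each piece to the centroidal x-axis using Ī + A·d² with d = y − 65:
  web: d = 0 mm → contributes +3 295 500 mm⁴
  top flange (beyond web): d = 61 mm → contributes +3 487 848 mm⁴
  bottom flange (beyond web): d = -61 mm → contributes +3 487 848 mm⁴
Total I = 10 271 196 mm⁴.
For the y-axis: x̄ = 39 mm.
Repeating about the centroidal y-axis gives I_y = 6 937 164 mm⁴.
Polar second moment: J = I_x + I_y = 17 208 360 mm⁴.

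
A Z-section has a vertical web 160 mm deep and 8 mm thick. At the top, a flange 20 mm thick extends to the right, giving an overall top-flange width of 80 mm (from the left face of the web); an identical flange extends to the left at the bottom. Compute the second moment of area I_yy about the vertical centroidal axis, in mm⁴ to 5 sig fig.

I_yy ≈ 5.8590 × 10⁶ mm⁴

Break the section into simple shapes (no overlaps), measuring from the bottom-left corner of the bounding box.
Web: 8 × 160, A = 1 280 mm², x = 76 mm, Ī = 6826.667 mm⁴.
Top flange (beyond web): 72 × 20, A = 1 440 mm², x = 116 mm, Ī = 622 080 mm⁴.
Bottom flange (beyond web): 72 × 20, A = 1 440 mm², x = 36 mm, Ī = 622 080 mm⁴.
Centroid: x̄ = ΣA·x / ΣA = 76 mm.
Transfer each piece to the vertical centroidal axis using Ī + A·d² with d = x − 76:
  web: d = 0 mm → contributes +6826.667 mm⁴
  top flange (beyond web): d = 40 mm → contributes +2 926 080 mm⁴
  bottom flange (beyond web): d = -40 mm → contributes +2 926 080 mm⁴
Total I = 5 858 987 mm⁴.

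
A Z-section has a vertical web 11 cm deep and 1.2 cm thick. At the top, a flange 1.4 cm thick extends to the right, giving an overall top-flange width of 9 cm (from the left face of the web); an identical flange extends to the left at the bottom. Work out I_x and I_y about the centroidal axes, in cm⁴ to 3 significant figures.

Treat the section as a set of non-overlapping primitives; coordinates are from the bounding-box lower-left.
Web: 1.2 × 11, A = 13.2 cm², y = 5.5 cm, Ī = 133.1 cm⁴.
Top flange (beyond web): 7.8 × 1.4, A = 10.92 cm², y = 10.3 cm, Ī = 1.7836 cm⁴.
Bottom flange (beyond web): 7.8 × 1.4, A = 10.92 cm², y = 0.7 cm, Ī = 1.7836 cm⁴.
Centroid: ȳ = ΣA·y / ΣA = 5.5 cm.
Transfer each piece to the centroidal x-axis using Ī + A·d² with d = y − 5.5:
  web: d = 0 cm → contributes +133.1 cm⁴
  top flange (beyond web): d = 4.8 cm → contributes +253.38 cm⁴
  bottom flange (beyond web): d = -4.8 cm → contributes +253.38 cm⁴
Total I = 639.86 cm⁴.
For the y-axis: x̄ = 8.4 cm.
Repeating about the centroidal y-axis gives I_y = 554.57 cm⁴.

I_x ≈ 640 cm⁴, I_y ≈ 555 cm⁴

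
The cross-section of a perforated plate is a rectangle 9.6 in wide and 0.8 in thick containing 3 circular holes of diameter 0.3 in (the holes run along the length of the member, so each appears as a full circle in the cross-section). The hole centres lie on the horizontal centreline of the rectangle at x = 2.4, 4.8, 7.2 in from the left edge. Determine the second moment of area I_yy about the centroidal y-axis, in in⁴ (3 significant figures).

Treat the section as a set of non-overlapping primitives; coordinates are from the bounding-box lower-left.
Plate: 9.6 × 0.8, A = 7.68 in², x = 4.8 in, Ī = 58.982 in⁴.
Hole 1 (subtracted): ⌀0.3, A = 0.070686 in², x = 2.4 in, Ī = 0.00039761 in⁴.
Hole 2 (subtracted): ⌀0.3, A = 0.070686 in², x = 4.8 in, Ī = 0.00039761 in⁴.
Hole 3 (subtracted): ⌀0.3, A = 0.070686 in², x = 7.2 in, Ī = 0.00039761 in⁴.
By symmetry the centroid is at mid-width, x̄ = 4.8 in.
Transfer each piece to the centroidal y-axis using Ī + A·d² with d = x − 4.8:
  plate: d = 0 in → contributes +58.982 in⁴
  hole 1: d = -2.4 in → contributes −0.40755 in⁴
  hole 2: d = 0 in → contributes −0.00039761 in⁴
  hole 3: d = 2.4 in → contributes −0.40755 in⁴
Total I = 58.167 in⁴.

I_yy ≈ 58.2 in⁴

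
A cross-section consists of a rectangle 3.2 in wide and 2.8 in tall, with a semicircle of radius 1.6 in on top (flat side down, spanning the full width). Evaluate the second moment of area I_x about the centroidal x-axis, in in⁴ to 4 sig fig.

I_x ≈ 18.57 in⁴

Break the section into simple shapes (no overlaps), measuring from the bottom-left corner of the bounding box.
Rectangular body: 3.2 × 2.8, A = 8.96 in², y = 1.4 in, Ī = 5.85387 in⁴.
Semicircular cap: semicircle r = 1.6, A = 4.02124 in², y = 3.47906 in, Ī = 0.719303 in⁴.
Centroid: ȳ = ΣA·y / ΣA = 2.04404 in.
Transfer each piece to the centroidal x-axis using Ī + A·d² with d = y − 2.04404:
  rectangular body: d = -0.644037 in → contributes +9.57033 in⁴
  semicircular cap: d = 1.43502 in → contributes +9.00021 in⁴
Total I = 18.5705 in⁴.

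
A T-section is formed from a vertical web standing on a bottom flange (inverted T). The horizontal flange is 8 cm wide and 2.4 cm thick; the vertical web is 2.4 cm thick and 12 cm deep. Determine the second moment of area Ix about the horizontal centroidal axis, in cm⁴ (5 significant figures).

Ix ≈ 952.01 cm⁴

Break the section into simple shapes (no overlaps), measuring from the bottom-left corner of the bounding box.
Flange: 8 × 2.4, A = 19.2 cm², y = 1.2 cm, Ī = 9.216 cm⁴.
Web: 2.4 × 12, A = 28.8 cm², y = 8.4 cm, Ī = 345.6 cm⁴.
Centroid: ȳ = ΣA·y / ΣA = 5.52 cm.
Transfer each piece to the horizontal centroidal axis using Ī + A·d² with d = y − 5.52:
  flange: d = -4.32 cm → contributes +367.5341 cm⁴
  web: d = 2.88 cm → contributes +584.4787 cm⁴
Total I = 952.0128 cm⁴.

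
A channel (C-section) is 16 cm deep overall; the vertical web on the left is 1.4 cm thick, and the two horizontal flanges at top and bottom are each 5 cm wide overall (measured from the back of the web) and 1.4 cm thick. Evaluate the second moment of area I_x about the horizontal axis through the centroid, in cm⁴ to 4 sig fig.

I_x ≈ 1017 cm⁴

Decompose the section into non-overlapping parts with the origin at the bottom-left of its bounding rectangle.
Web: 1.4 × 16, A = 22.4 cm², y = 8 cm, Ī = 477.867 cm⁴.
Top flange (beyond web): 3.6 × 1.4, A = 5.04 cm², y = 15.3 cm, Ī = 0.8232 cm⁴.
Bottom flange (beyond web): 3.6 × 1.4, A = 5.04 cm², y = 0.7 cm, Ī = 0.8232 cm⁴.
By symmetry the centroid is at mid-height, ȳ = 8 cm.
Transfer each piece to the horizontal axis through the centroid using Ī + A·d² with d = y − 8:
  web: d = 0 cm → contributes +477.867 cm⁴
  top flange (beyond web): d = 7.3 cm → contributes +269.405 cm⁴
  bottom flange (beyond web): d = -7.3 cm → contributes +269.405 cm⁴
Total I = 1016.68 cm⁴.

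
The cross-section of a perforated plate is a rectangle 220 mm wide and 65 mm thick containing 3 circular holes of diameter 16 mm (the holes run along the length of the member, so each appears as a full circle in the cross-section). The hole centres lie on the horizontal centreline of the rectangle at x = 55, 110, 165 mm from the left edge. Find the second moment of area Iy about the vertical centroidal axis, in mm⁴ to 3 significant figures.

Decompose the section into non-overlapping parts with the origin at the bottom-left of its bounding rectangle.
Plate: 220 × 65, A = 14 300 mm², x = 110 mm, Ī = 57 676 667 mm⁴.
Hole 1 (subtracted): ⌀16, A = 201.06 mm², x = 55 mm, Ī = 3 217 mm⁴.
Hole 2 (subtracted): ⌀16, A = 201.06 mm², x = 110 mm, Ī = 3 217 mm⁴.
Hole 3 (subtracted): ⌀16, A = 201.06 mm², x = 165 mm, Ī = 3 217 mm⁴.
By symmetry the centroid is at mid-width, x̄ = 110 mm.
Transfer each piece to the vertical centroidal axis using Ī + A·d² with d = x − 110:
  plate: d = 0 mm → contributes +57 676 667 mm⁴
  hole 1: d = -55 mm → contributes −611 429 mm⁴
  hole 2: d = 0 mm → contributes −3 217 mm⁴
  hole 3: d = 55 mm → contributes −611 429 mm⁴
Total I = 56 450 591 mm⁴.

Iy ≈ 5.65 × 10⁷ mm⁴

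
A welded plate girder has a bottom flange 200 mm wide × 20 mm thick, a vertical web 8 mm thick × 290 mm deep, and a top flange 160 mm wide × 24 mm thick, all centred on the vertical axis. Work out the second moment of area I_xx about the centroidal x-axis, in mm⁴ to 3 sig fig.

I_xx ≈ 2.07 × 10⁸ mm⁴

Decompose the section into non-overlapping parts with the origin at the bottom-left of its bounding rectangle.
Bottom plate: 200 × 20, A = 4 000 mm², y = 10 mm, Ī = 133 333 mm⁴.
Web plate: 8 × 290, A = 2 320 mm², y = 165 mm, Ī = 16 259 333 mm⁴.
Top plate: 160 × 24, A = 3 840 mm², y = 322 mm, Ī = 184 320 mm⁴.
Centroid: ȳ = ΣA·y / ΣA = 163.31 mm.
Transfer each piece to the centroidal x-axis using Ī + A·d² with d = y − 163.31:
  bottom plate: d = -153.31 mm → contributes +94 155 242 mm⁴
  web plate: d = 1.685 mm → contributes +16 265 921 mm⁴
  top plate: d = 158.69 mm → contributes +96 879 136 mm⁴
Total I = 207 300 299 mm⁴.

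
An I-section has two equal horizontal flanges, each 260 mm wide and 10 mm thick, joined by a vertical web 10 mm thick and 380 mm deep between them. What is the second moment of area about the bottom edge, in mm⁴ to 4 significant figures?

Treat the section as a set of non-overlapping primitives; coordinates are from the bounding-box lower-left.
Bottom flange: 260 × 10, A = 2 600 mm², y = 5 mm, Ī = 21666.7 mm⁴.
Web: 10 × 380, A = 3 800 mm², y = 200 mm, Ī = 45 726 667 mm⁴.
Top flange: 260 × 10, A = 2 600 mm², y = 395 mm, Ī = 21666.7 mm⁴.
Transfer each piece to the bottom edge using Ī + A·d² with d = y − 0:
  bottom flange: d = 5 mm → contributes +86666.7 mm⁴
  web: d = 200 mm → contributes +197 726 667 mm⁴
  top flange: d = 395 mm → contributes +405 686 667 mm⁴
Total I = 603 500 000 mm⁴.

I_base ≈ 6.035 × 10⁸ mm⁴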